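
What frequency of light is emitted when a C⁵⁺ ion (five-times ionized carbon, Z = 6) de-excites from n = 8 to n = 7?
5.66e+14 Hz

First, find the transition energy:
E_8 = -13.6057 × 6² / 8² = -7.6532063 eV
E_7 = -13.6057 × 6² / 7² = -9.9960245 eV
|ΔE| = |E_7 - E_8| = 2.3428182 eV

Convert to Joules: E = 2.3428182 eV × (1.602177 × 10⁻¹⁹ J/eV) = 3.7536e-19 J

Using E = hf:
f = E/h = 3.7536e-19 J / (6.62607 × 10⁻³⁴ J·s)
f = 5.66e+14 Hz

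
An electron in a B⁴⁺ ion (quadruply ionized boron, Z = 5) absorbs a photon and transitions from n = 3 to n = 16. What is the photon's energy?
36.4649 eV

The energy levels of a hydrogen-like atom are E_n = -13.6057 Z² eV / n².

Energy at n = 3: E_3 = -13.6057 × 5² / 3² = -37.7936111 eV
Energy at n = 16: E_16 = -13.6057 × 5² / 16² = -1.3286816 eV

The excitation energy is the difference:
ΔE = E_16 - E_3
ΔE = -1.3286816 - (-37.7936111)
ΔE = 36.4649 eV

Since this is positive, energy must be absorbed (photon absorption).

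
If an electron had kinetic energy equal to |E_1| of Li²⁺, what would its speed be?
6.56308e+06 m/s (or 2.189207% of c)

The binding energy at n = 1 for Li²⁺ is:
E_1 = -13.6057 × 3²/1² = -122.45130000 eV
|E_1| = 122.45130000 eV

Convert to Joules:
KE = 122.45130000 eV × (1.602177 × 10⁻¹⁹ J/eV) = 1.9618866e-17 J

Using KE = ½mv²:
v = √(2·KE/m_e)
v = √(2 × 1.9618866e-17 J / 9.10938 × 10⁻³¹ kg)
v = 6.56308e+06 m/s

This is approximately 2.189207% the speed of light.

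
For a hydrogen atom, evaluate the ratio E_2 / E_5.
6.2500

Using E_n = -13.6057 Z² / n² eV with Z = 1:

E_2 = -13.6057 / 2² = -13.6057 / 4 = -3.4014250000 eV
E_5 = -13.6057 / 5² = -13.6057 / 25 = -0.5442280000 eV

The ratio is:
E_2/E_5 = (-3.4014250000) / (-0.5442280000)
E_2/E_5 = (-13.6057/4) / (-13.6057/25)
E_2/E_5 = 25/4
E_2/E_5 = 6.2500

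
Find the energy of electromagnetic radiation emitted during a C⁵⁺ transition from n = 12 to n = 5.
16.191 eV

The energy levels are E_n = -13.6057 Z² eV / n².

Energy at n = 12: E_12 = -13.6057 × 6² / 12² = -3.401425 eV
Energy at n = 5: E_5 = -13.6057 × 6² / 5² = -19.592208 eV

For emission (electron falling to lower state), the photon energy is:
E_photon = E_12 - E_5 = |-3.401425 - (-19.592208)|
E_photon = 16.191 eV

This energy is carried away by the emitted photon.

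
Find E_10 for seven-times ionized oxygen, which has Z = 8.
-8.71 eV

For hydrogen-like ions, the energy levels scale with Z²:
E_n = -13.6057 Z² / n² eV

For O⁷⁺ (Z = 8) at n = 10:
E_10 = -13.6057 × 8² / 10²
E_10 = -13.6057 × 64 / 100
E_10 = -870.7648 / 100
E_10 = -8.71 eV

The energy is 64 times more negative than hydrogen at the same n due to the stronger nuclear charge.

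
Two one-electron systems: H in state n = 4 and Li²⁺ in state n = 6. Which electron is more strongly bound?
Li²⁺ at n = 6 (E = -3.401425 eV)

Using E_n = -13.6057 Z² / n² eV:

H (Z = 1) at n = 4:
E = -13.6057 × 1² / 4² = -13.6057 × 1 / 16 = -0.850356250 eV

Li²⁺ (Z = 3) at n = 6:
E = -13.6057 × 3² / 6² = -13.6057 × 9 / 36 = -3.401425000 eV

Since -3.401425000 eV < -0.850356250 eV,
Li²⁺ at n = 6 is more tightly bound (requires more energy to ionize).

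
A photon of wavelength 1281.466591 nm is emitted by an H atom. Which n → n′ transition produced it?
n = 5 → n = 3

First, find the photon energy from the wavelength (hc = 1239.84 eV·nm):
E = hc/λ = 1239.84 eV·nm / 1281.466591 nm = 0.96751644 eV

The energy levels of hydrogen satisfy E_n = -13.6057 / n² eV, so an emission n_i → n_f releases
ΔE = 13.6057 × (1/n_f² − 1/n_i²) eV.

Setting ΔE equal to the photon energy:
1/n_f² − 1/n_i² = 0.96751644 / 13.6057 = 0.071111111

Since 1/n_i² must be positive, we need 1/n_f² > 0.071111111, i.e. n_f ≤ 3. For each allowed n_f, solve n_i = (1/n_f² − 0.071111111)^(−1/2) and check whether it is a whole number:
  n_f = 1: 1/n_i² = 1.000000000 − 0.071111111 = 0.928888889 → n_i = 1.038  (not an integer) ✗
  n_f = 2: 1/n_i² = 0.250000000 − 0.071111111 = 0.178888889 → n_i = 2.364  (not an integer) ✗
  n_f = 3: 1/n_i² = 0.111111111 − 0.071111111 = 0.040000000 → n_i = 5.000  → integer, n_i = 5 ✓

Only n_f = 3 gives an integer upper level, n_i = 5.

The transition is from n = 5 to n = 3 (emission).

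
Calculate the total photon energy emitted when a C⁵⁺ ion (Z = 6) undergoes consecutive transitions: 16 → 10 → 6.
11.692398 eV

The energy levels of C⁵⁺ are E_n = -13.6057 × 6² / n² eV.

First transition (16 → 10):
ΔE₁ = |E_10 - E_16|
ΔE₁ = |-4.898052000000 - (-1.913301562500)| = 2.984750438 eV

Second transition (10 → 6):
ΔE₂ = |E_6 - E_10|
ΔE₂ = |-13.605700000000 - (-4.898052000000)| = 8.707648000 eV

Total energy released:
E_total = ΔE₁ + ΔE₂ = 2.984750438 + 8.707648000 = 11.692398 eV

Note: This equals the direct transition 16 → 6: 11.692398 eV ✓
Energy is conserved regardless of the path taken.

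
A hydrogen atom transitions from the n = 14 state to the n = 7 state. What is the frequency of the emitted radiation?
5.0355e+13 Hz

First, find the transition energy:
E_14 = -13.6057 / 14² = -0.06941684 eV
E_7 = -13.6057 / 7² = -0.27766735 eV
|ΔE| = |E_7 - E_14| = 0.20825051 eV

Convert to Joules: E = 0.20825051 eV × (1.602177 × 10⁻¹⁹ J/eV) = 3.336542e-20 J

Using E = hf:
f = E/h = 3.336542e-20 J / (6.62607 × 10⁻³⁴ J·s)
f = 5.0355e+13 Hz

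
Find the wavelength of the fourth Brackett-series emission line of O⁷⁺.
30.37550 nm

The lines of a series are numbered from the longest wavelength (smallest ΔE) outward; the fourth line is the transition from n = n_f + 4 to n_f.
The Brackett series has all transitions ending at n_f = 4.

For O⁷⁺ (Z = 8), the fourth line (δ-line) is the jump from n = 8 to n = 4:
E_8 = -13.6057 × 8² / 8² = -13.6057000 eV
E_4 = -13.6057 × 8² / 4² = -54.4228000 eV
ΔE = E_8 - E_4 = 40.8171000 eV

λ = hc/E = 1239.84 eV·nm / 40.8171000 eV
λ = 30.37550 nm

This is the δ-line of the Brackett series in O⁷⁺.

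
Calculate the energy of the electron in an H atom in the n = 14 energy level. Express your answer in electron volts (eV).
-0.069 eV

The energy levels of a hydrogen-like atom are given by:
E_n = -13.6057 eV / n²

For n = 14:
E_14 = -13.6057 eV / 14²
E_14 = -13.6057 eV / 196
E_14 = -0.069 eV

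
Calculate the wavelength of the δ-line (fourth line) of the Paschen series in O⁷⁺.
15.697966 nm

The lines of a series are numbered from the longest wavelength (smallest ΔE) outward; the fourth line is the transition from n = n_f + 4 to n_f.
The Paschen series has all transitions ending at n_f = 3.

For O⁷⁺ (Z = 8), the fourth line (δ-line) is the jump from n = 7 to n = 3:
E_7 = -13.6057 × 8² / 7² = -17.77071020 eV
E_3 = -13.6057 × 8² / 3² = -96.75164444 eV
ΔE = E_7 - E_3 = 78.98093424 eV

λ = hc/E = 1239.84 eV·nm / 78.98093424 eV
λ = 15.697966 nm

This is the δ-line of the Paschen series in O⁷⁺.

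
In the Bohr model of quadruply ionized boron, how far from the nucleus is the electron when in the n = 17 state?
3.0586 nm (or 30.5864 Å)

The Bohr radius formula is:
r_n = n² a₀ / Z

where a₀ = 0.0529177 nm is the Bohr radius.

For B⁴⁺ (Z = 5) at n = 17:
r_17 = 17² × 0.0529177 nm / 5
r_17 = 289 × 0.0529177 nm / 5
r_17 = 15.29322 nm / 5
r_17 = 3.0586 nm

The electron orbits at approximately 3.0586 nm from the nucleus.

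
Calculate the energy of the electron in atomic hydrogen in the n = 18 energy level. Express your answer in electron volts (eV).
-0.04199 eV

The energy levels of a hydrogen-like atom are given by:
E_n = -13.6057 eV / n²

For n = 18:
E_18 = -13.6057 eV / 18²
E_18 = -13.6057 eV / 324
E_18 = -0.04199 eV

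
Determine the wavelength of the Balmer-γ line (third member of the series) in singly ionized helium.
108.4839 nm

The lines of a series are numbered from the longest wavelength (smallest ΔE) outward; the third line is the transition from n = n_f + 3 to n_f.
The Balmer series has all transitions ending at n_f = 2.

For He⁺ (Z = 2), the third line (γ-line) is the jump from n = 5 to n = 2:
E_5 = -13.6057 × 2² / 5² = -2.1769120 eV
E_2 = -13.6057 × 2² / 2² = -13.6057000 eV
ΔE = E_5 - E_2 = 11.4287880 eV

λ = hc/E = 1239.84 eV·nm / 11.4287880 eV
λ = 108.4839 nm

This is the γ-line of the Balmer series in He⁺.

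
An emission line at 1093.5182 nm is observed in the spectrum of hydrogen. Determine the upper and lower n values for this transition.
n = 6 → n = 3

First, find the photon energy from the wavelength (hc = 1239.84 eV·nm):
E = hc/λ = 1239.84 eV·nm / 1093.5182 nm = 1.1338083 eV

The energy levels of hydrogen satisfy E_n = -13.6057 / n² eV, so an emission n_i → n_f releases
ΔE = 13.6057 × (1/n_f² − 1/n_i²) eV.

Setting ΔE equal to the photon energy:
1/n_f² − 1/n_i² = 1.1338083 / 13.6057 = 0.083333331

Since 1/n_i² must be positive, we need 1/n_f² > 0.083333331, i.e. n_f ≤ 3. For each allowed n_f, solve n_i = (1/n_f² − 0.083333331)^(−1/2) and check whether it is a whole number:
  n_f = 1: 1/n_i² = 1.000000000 − 0.083333331 = 0.916666669 → n_i = 1.044  (not an integer) ✗
  n_f = 2: 1/n_i² = 0.250000000 − 0.083333331 = 0.166666669 → n_i = 2.449  (not an integer) ✗
  n_f = 3: 1/n_i² = 0.111111111 − 0.083333331 = 0.027777780 → n_i = 6.000  → integer, n_i = 6 ✓

Only n_f = 3 gives an integer upper level, n_i = 6.

The transition is from n = 6 to n = 3 (emission).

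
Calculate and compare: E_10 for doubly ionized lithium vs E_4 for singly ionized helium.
He⁺ at n = 4 (E = -3.40143 eV)

Using E_n = -13.6057 Z² / n² eV:

Li²⁺ (Z = 3) at n = 10:
E = -13.6057 × 3² / 10² = -13.6057 × 9 / 100 = -1.22451300 eV

He⁺ (Z = 2) at n = 4:
E = -13.6057 × 2² / 4² = -13.6057 × 4 / 16 = -3.40142500 eV

Since -3.40142500 eV < -1.22451300 eV,
He⁺ at n = 4 is more tightly bound (requires more energy to ionize).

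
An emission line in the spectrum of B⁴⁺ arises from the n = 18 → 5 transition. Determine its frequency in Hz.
3.03600e+15 Hz

First, find the transition energy:
E_18 = -13.6057 × 5² / 18² = -1.0498225 eV
E_5 = -13.6057 × 5² / 5² = -13.6057000 eV
|ΔE| = |E_5 - E_18| = 12.5558775 eV

Convert to Joules: E = 12.5558775 eV × (1.602177 × 10⁻¹⁹ J/eV) = 2.0116738e-18 J

Using E = hf:
f = E/h = 2.0116738e-18 J / (6.62607 × 10⁻³⁴ J·s)
f = 3.03600e+15 Hz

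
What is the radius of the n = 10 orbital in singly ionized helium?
2.6459 nm (or 26.4589 Å)

The Bohr radius formula is:
r_n = n² a₀ / Z

where a₀ = 0.0529177 nm is the Bohr radius.

For He⁺ (Z = 2) at n = 10:
r_10 = 10² × 0.0529177 nm / 2
r_10 = 100 × 0.0529177 nm / 2
r_10 = 5.29177 nm / 2
r_10 = 2.6459 nm

The electron orbits at approximately 2.6459 nm from the nucleus.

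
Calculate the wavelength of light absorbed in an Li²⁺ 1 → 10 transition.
10.227443 nm

First, find the transition energy using E_n = -13.6057 Z² / n² eV:
E_1 = -13.6057 × 3² / 1² = -122.45130000 eV
E_10 = -13.6057 × 3² / 10² = -1.22451300 eV

Photon energy: |ΔE| = |E_10 - E_1| = 121.22678700 eV

Convert to wavelength using E = hc/λ with hc = 1239.84 eV·nm:
λ = hc/E = 1239.84 eV·nm / 121.22678700 eV
λ = 10.227443 nm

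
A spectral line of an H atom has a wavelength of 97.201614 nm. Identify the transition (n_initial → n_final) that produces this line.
n = 4 → n = 1

First, find the photon energy from the wavelength (hc = 1239.84 eV·nm):
E = hc/λ = 1239.84 eV·nm / 97.201614 nm = 12.755344 eV

The energy levels of hydrogen satisfy E_n = -13.6057 / n² eV, so an emission n_i → n_f releases
ΔE = 13.6057 × (1/n_f² − 1/n_i²) eV.

Setting ΔE equal to the photon energy:
1/n_f² − 1/n_i² = 12.755344 / 13.6057 = 0.93750002

Since 1/n_i² must be positive, we need 1/n_f² > 0.93750002, i.e. n_f ≤ 1. For each allowed n_f, solve n_i = (1/n_f² − 0.93750002)^(−1/2) and check whether it is a whole number:
  n_f = 1: 1/n_i² = 1.00000000 − 0.93750002 = 0.06249998 → n_i = 4.000  → integer, n_i = 4 ✓

Only n_f = 1 gives an integer upper level, n_i = 4.

The transition is from n = 4 to n = 1 (emission).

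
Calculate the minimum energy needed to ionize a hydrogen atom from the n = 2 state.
3.4014 eV

The ionization energy is the energy needed to remove the electron completely (n → ∞).

For hydrogen, E_n = -13.6057 eV / n².

At n = 2: E_2 = -13.6057 / 2² = -3.4014250 eV
At n = ∞: E_∞ = 0 eV

Ionization energy = E_∞ - E_2 = 0 - (-3.4014250) = 3.4014250 eV
Ionization energy ≈ 3.4014 eV

This is also called the binding energy of the electron in state n = 2.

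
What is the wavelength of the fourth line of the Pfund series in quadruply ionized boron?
131.808 nm

The lines of a series are numbered from the longest wavelength (smallest ΔE) outward; the fourth line is the transition from n = n_f + 4 to n_f.
The Pfund series has all transitions ending at n_f = 5.

For B⁴⁺ (Z = 5), the fourth line (δ-line) is the jump from n = 9 to n = 5:
E_9 = -13.6057 × 5² / 9² = -4.1992901 eV
E_5 = -13.6057 × 5² / 5² = -13.6057000 eV
ΔE = E_9 - E_5 = 9.4064099 eV

λ = hc/E = 1239.84 eV·nm / 9.4064099 eV
λ = 131.808 nm

This is the δ-line of the Pfund series in B⁴⁺.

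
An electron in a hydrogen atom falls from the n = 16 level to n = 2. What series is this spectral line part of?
Balmer series

The spectral series in hydrogen are named based on the final (lower) energy level:
- Lyman series: n_final = 1 (ultraviolet)
- Balmer series: n_final = 2 (visible/near-UV)
- Paschen series: n_final = 3 (infrared)
- Brackett series: n_final = 4 (infrared)
- Pfund series: n_final = 5 (far infrared)

Since this transition ends at n = 2, it belongs to the Balmer series.

For reference, this 16 → 2 line has photon energy
ΔE = 13.6057 eV × (1/2² - 1/16²) = 3.348278 eV,
corresponding to wavelength λ = hc/ΔE = 1239.84 eV·nm / 3.348278 eV = 370.29 nm in the visible/near-UV region.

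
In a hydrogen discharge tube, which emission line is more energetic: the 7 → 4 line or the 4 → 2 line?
4 → 2

Calculate the energy for each transition:

Transition 7 → 4:
ΔE₁ = |E_4 - E_7| = |-13.6057/4² - (-13.6057/7²)|
ΔE₁ = |-0.850356250 - (-0.277667347)| = 0.572689 eV

Transition 4 → 2:
ΔE₂ = |E_2 - E_4| = |-13.6057/2² - (-13.6057/4²)|
ΔE₂ = |-3.401425000 - (-0.850356250)| = 2.551069 eV

Since 2.551069 eV > 0.572689 eV, the transition 4 → 2 emits the more energetic photon.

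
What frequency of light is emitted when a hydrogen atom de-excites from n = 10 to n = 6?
5.84861e+13 Hz

First, find the transition energy:
E_10 = -13.6057 / 10² = -0.136057000 eV
E_6 = -13.6057 / 6² = -0.377936111 eV
|ΔE| = |E_6 - E_10| = 0.241879111 eV

Convert to Joules: E = 0.241879111 eV × (1.602177 × 10⁻¹⁹ J/eV) = 3.8753315e-20 J

Using E = hf:
f = E/h = 3.8753315e-20 J / (6.62607 × 10⁻³⁴ J·s)
f = 5.84861e+13 Hz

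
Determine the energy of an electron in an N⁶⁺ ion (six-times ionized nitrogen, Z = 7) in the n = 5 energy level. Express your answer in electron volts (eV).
-26.667 eV

The energy levels of a hydrogen-like atom are given by:
E_n = -13.6057 Z² / n² eV  (with Z = 7 for N⁶⁺)

For n = 5:
E_5 = -13.6057 × 7² / 5²
E_5 = -13.6057 × 49 / 25
E_5 = -26.667 eV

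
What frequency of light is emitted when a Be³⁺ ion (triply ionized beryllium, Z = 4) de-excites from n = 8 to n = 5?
1.2830e+15 Hz

First, find the transition energy:
E_8 = -13.6057 × 4² / 8² = -3.4014250 eV
E_5 = -13.6057 × 4² / 5² = -8.7076480 eV
|ΔE| = |E_5 - E_8| = 5.3062230 eV

Convert to Joules: E = 5.3062230 eV × (1.602177 × 10⁻¹⁹ J/eV) = 8.501508e-19 J

Using E = hf:
f = E/h = 8.501508e-19 J / (6.62607 × 10⁻³⁴ J·s)
f = 1.2830e+15 Hz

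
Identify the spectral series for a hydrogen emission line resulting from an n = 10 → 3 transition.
Paschen series

The spectral series in hydrogen are named based on the final (lower) energy level:
- Lyman series: n_final = 1 (ultraviolet)
- Balmer series: n_final = 2 (visible/near-UV)
- Paschen series: n_final = 3 (infrared)
- Brackett series: n_final = 4 (infrared)
- Pfund series: n_final = 5 (far infrared)

Since this transition ends at n = 3, it belongs to the Paschen series.

For reference, this 10 → 3 line has photon energy
ΔE = 13.6057 eV × (1/3² - 1/10²) = 1.375687444 eV,
corresponding to wavelength λ = hc/ΔE = 1239.84 eV·nm / 1.375687444 eV = 901.25123 nm in the infrared region.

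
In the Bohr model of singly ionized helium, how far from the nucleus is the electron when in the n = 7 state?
1.2965 nm (or 12.9649 Å)

The Bohr radius formula is:
r_n = n² a₀ / Z

where a₀ = 0.0529177 nm is the Bohr radius.

For He⁺ (Z = 2) at n = 7:
r_7 = 7² × 0.0529177 nm / 2
r_7 = 49 × 0.0529177 nm / 2
r_7 = 2.59297 nm / 2
r_7 = 1.2965 nm

The electron orbits at approximately 1.2965 nm from the nucleus.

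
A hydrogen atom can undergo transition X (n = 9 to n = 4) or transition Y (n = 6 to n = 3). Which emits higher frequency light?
6 → 3

Calculate the energy for each transition:

Transition 9 → 4:
ΔE₁ = |E_4 - E_9| = |-13.6057/4² - (-13.6057/9²)|
ΔE₁ = |-0.850356250000 - (-0.167971604938)| = 0.682384645 eV

Transition 6 → 3:
ΔE₂ = |E_3 - E_6| = |-13.6057/3² - (-13.6057/6²)|
ΔE₂ = |-1.511744444444 - (-0.377936111111)| = 1.133808333 eV

Since 1.133808333 eV > 0.682384645 eV, the transition 6 → 3 emits the more energetic photon.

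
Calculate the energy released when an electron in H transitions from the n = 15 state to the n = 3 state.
1.451 eV

The energy levels are E_n = -13.6057 eV / n².

Energy at n = 15: E_15 = -13.6057 / 15² = -0.060470 eV
Energy at n = 3: E_3 = -13.6057 / 3² = -1.511744 eV

For emission (electron falling to lower state), the photon energy is:
E_photon = E_15 - E_3 = |-0.060470 - (-1.511744)|
E_photon = 1.451 eV

This energy is carried away by the emitted photon.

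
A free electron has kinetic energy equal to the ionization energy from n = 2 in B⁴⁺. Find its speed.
5.4692e+06 m/s (or 1.8243% of c)

The binding energy at n = 2 for B⁴⁺ is:
E_2 = -13.6057 × 5²/2² = -85.035625 eV
|E_2| = 85.035625 eV

Convert to Joules:
KE = 85.035625 eV × (1.602177 × 10⁻¹⁹ J/eV) = 1.362421e-17 J

Using KE = ½mv²:
v = √(2·KE/m_e)
v = √(2 × 1.362421e-17 J / 9.10938 × 10⁻³¹ kg)
v = 5.4692e+06 m/s

This is approximately 1.8243% the speed of light.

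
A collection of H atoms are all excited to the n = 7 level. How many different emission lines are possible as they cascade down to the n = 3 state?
10

The electron can occupy levels n = 3, 4, ..., 7 during de-excitation — that is m = 7 - 3 + 1 = 5 distinct levels.

The number of distinct spectral lines equals the number of ways to choose 2 of these m levels (each pair gives one possible emission transition):

Number of lines = m(m-1)/2 = 5×4/2 = 10

These correspond to all possible transitions between the 5 levels:
7 → 6, 7 → 5, 7 → 4, 7 → 3, 6 → 5, 6 → 4, 6 → 3, 5 → 4...

Each transition produces a photon with a unique energy (and thus wavelength). This count does not depend on Z.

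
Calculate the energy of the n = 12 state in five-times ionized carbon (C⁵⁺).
-3.40143 eV

For hydrogen-like ions, the energy levels scale with Z²:
E_n = -13.6057 Z² / n² eV

For C⁵⁺ (Z = 6) at n = 12:
E_12 = -13.6057 × 6² / 12²
E_12 = -13.6057 × 36 / 144
E_12 = -489.8052 / 144
E_12 = -3.40143 eV

The energy is 36 times more negative than hydrogen at the same n due to the stronger nuclear charge.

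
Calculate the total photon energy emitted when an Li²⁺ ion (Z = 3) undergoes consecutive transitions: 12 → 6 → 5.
4.047696 eV

The energy levels of Li²⁺ are E_n = -13.6057 × 3² / n² eV.

First transition (12 → 6):
ΔE₁ = |E_6 - E_12|
ΔE₁ = |-3.401425000000 - (-0.850356250000)| = 2.551068750 eV

Second transition (6 → 5):
ΔE₂ = |E_5 - E_6|
ΔE₂ = |-4.898052000000 - (-3.401425000000)| = 1.496627000 eV

Total energy released:
E_total = ΔE₁ + ΔE₂ = 2.551068750 + 1.496627000 = 4.047696 eV

Note: This equals the direct transition 12 → 5: 4.047696 eV ✓
Energy is conserved regardless of the path taken.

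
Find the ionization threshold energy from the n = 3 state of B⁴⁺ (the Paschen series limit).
37.794 eV

The series limit corresponds to the transition from n = ∞ to n = 3.
This is the highest energy (shortest wavelength) transition in the Paschen series.

E_∞ = 0 eV
E_3 = -13.6057 × 5² / 3² = -37.794 eV

Energy at series limit:
ΔE = E_∞ - E_3 = 0 - (-37.794) = 37.794 eV

This energy equals the ionization energy from the n = 3 state of B⁴⁺.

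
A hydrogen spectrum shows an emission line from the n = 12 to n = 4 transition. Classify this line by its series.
Brackett series

The spectral series in hydrogen are named based on the final (lower) energy level:
- Lyman series: n_final = 1 (ultraviolet)
- Balmer series: n_final = 2 (visible/near-UV)
- Paschen series: n_final = 3 (infrared)
- Brackett series: n_final = 4 (infrared)
- Pfund series: n_final = 5 (far infrared)

Since this transition ends at n = 4, it belongs to the Brackett series.

For reference, this 12 → 4 line has photon energy
ΔE = 13.6057 eV × (1/4² - 1/12²) = 0.75587222222 eV,
corresponding to wavelength λ = hc/ΔE = 1239.84 eV·nm / 0.75587222222 eV = 1640.27724 nm in the infrared region.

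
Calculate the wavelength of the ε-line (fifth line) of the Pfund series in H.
3037.55044 nm

The lines of a series are numbered from the longest wavelength (smallest ΔE) outward; the fifth line is the transition from n = n_f + 5 to n_f.
The Pfund series has all transitions ending at n_f = 5.

For H, the fifth line (ε-line) is the jump from n = 10 to n = 5:
E_10 = -13.6057 / 10² = -0.13605700000 eV
E_5 = -13.6057 / 5² = -0.54422800000 eV
ΔE = E_10 - E_5 = 0.40817100000 eV

λ = hc/E = 1239.84 eV·nm / 0.40817100000 eV
λ = 3037.55044 nm

This is the ε-line of the Pfund series in H.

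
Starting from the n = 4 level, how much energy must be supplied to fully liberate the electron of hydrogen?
0.850 eV

The ionization energy is the energy needed to remove the electron completely (n → ∞).

For hydrogen, E_n = -13.6057 eV / n².

At n = 4: E_4 = -13.6057 / 4² = -0.850356 eV
At n = ∞: E_∞ = 0 eV

Ionization energy = E_∞ - E_4 = 0 - (-0.850356) = 0.850356 eV
Ionization energy ≈ 0.850 eV

This is also called the binding energy of the electron in state n = 4.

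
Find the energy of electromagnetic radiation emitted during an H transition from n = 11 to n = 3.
1.3993 eV

The energy levels are E_n = -13.6057 eV / n².

Energy at n = 11: E_11 = -13.6057 / 11² = -0.1124438 eV
Energy at n = 3: E_3 = -13.6057 / 3² = -1.5117444 eV

For emission (electron falling to lower state), the photon energy is:
E_photon = E_11 - E_3 = |-0.1124438 - (-1.5117444)|
E_photon = 1.3993 eV

This energy is carried away by the emitted photon.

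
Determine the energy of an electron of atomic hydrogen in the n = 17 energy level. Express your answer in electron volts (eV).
-0.05 eV

The energy levels of a hydrogen-like atom are given by:
E_n = -13.6057 eV / n²

For n = 17:
E_17 = -13.6057 eV / 17²
E_17 = -13.6057 eV / 289
E_17 = -0.05 eV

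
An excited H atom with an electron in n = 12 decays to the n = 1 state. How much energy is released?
13.511 eV

The energy levels are E_n = -13.6057 eV / n².

Energy at n = 12: E_12 = -13.6057 / 12² = -0.094484 eV
Energy at n = 1: E_1 = -13.6057 / 1² = -13.605700 eV

For emission (electron falling to lower state), the photon energy is:
E_photon = E_12 - E_1 = |-0.094484 - (-13.605700)|
E_photon = 13.511 eV

This energy is carried away by the emitted photon.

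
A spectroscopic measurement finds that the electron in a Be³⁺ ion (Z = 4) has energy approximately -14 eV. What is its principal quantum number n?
n = 4

The exact energy levels follow E_n = -13.6057 Z² / n² eV with Z = 4.

The measured value (-14 eV) is reported to only 2 significant figures, so we must test candidate n values and see which one matches to that precision.

Candidate energies:
  n = 2:  E = -13.6057 × 4² / 2² = -54.422800 eV
  n = 3:  E = -13.6057 × 4² / 3² = -24.187911 eV
  n = 4:  E = -13.6057 × 4² / 4² = -13.605700 eV  ← matches
  n = 5:  E = -13.6057 × 4² / 5² = -8.707648 eV
  n = 6:  E = -13.6057 × 4² / 6² = -6.046978 eV

Checking against the measurement of -14 eV (2 sig figs), only n = 4 agrees:
E_4 = -13.605700 eV, which rounds to -14 eV ✓

Therefore n = 4.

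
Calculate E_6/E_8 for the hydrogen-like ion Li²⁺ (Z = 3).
1.777778

Using E_n = -13.6057 Z² / n² eV with Z = 3:

E_6 = -13.6057 × 3² / 6² = -122.4513 / 36 = -3.401425000000 eV
E_8 = -13.6057 × 3² / 8² = -122.4513 / 64 = -1.913301562500 eV

The ratio is:
E_6/E_8 = (-3.401425000000) / (-1.913301562500)
E_6/E_8 = (-122.4513/36) / (-122.4513/64)
E_6/E_8 = 64/36
E_6/E_8 = 1.777778
(Note: the Z² factors cancel in the ratio.)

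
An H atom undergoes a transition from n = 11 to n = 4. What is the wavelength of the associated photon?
1680.19933 nm

First, find the transition energy using E_n = -13.6057 / n² eV:
E_11 = -13.6057 / 11² = -0.11244380165 eV
E_4 = -13.6057 / 4² = -0.85035625000 eV

Photon energy: |ΔE| = |E_4 - E_11| = 0.73791244835 eV

Convert to wavelength using E = hc/λ with hc = 1239.84 eV·nm:
λ = hc/E = 1239.84 eV·nm / 0.73791244835 eV
λ = 1680.19933 nm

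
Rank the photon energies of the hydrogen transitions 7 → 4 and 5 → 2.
5 → 2

Calculate the energy for each transition:

Transition 7 → 4:
ΔE₁ = |E_4 - E_7| = |-13.6057/4² - (-13.6057/7²)|
ΔE₁ = |-0.85035625000 - (-0.27766734694)| = 0.57268890 eV

Transition 5 → 2:
ΔE₂ = |E_2 - E_5| = |-13.6057/2² - (-13.6057/5²)|
ΔE₂ = |-3.40142500000 - (-0.54422800000)| = 2.85719700 eV

Since 2.85719700 eV > 0.57268890 eV, the transition 5 → 2 emits the more energetic photon.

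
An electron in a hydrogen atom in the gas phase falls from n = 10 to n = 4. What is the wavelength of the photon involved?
1735.7431 nm

First, find the transition energy using E_n = -13.6057 / n² eV:
E_10 = -13.6057 / 10² = -0.1360570000 eV
E_4 = -13.6057 / 4² = -0.8503562500 eV

Photon energy: |ΔE| = |E_4 - E_10| = 0.7142992500 eV

Convert to wavelength using E = hc/λ with hc = 1239.84 eV·nm:
λ = hc/E = 1239.84 eV·nm / 0.7142992500 eV
λ = 1735.7431 nm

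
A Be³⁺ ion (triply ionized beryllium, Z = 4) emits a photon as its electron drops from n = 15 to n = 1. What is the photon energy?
216.724 eV

The energy levels are E_n = -13.6057 Z² eV / n².

Energy at n = 15: E_15 = -13.6057 × 4² / 15² = -0.967516 eV
Energy at n = 1: E_1 = -13.6057 × 4² / 1² = -217.691200 eV

For emission (electron falling to lower state), the photon energy is:
E_photon = E_15 - E_1 = |-0.967516 - (-217.691200)|
E_photon = 216.724 eV

This energy is carried away by the emitted photon.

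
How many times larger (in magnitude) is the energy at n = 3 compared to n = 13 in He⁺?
18.778

Using E_n = -13.6057 Z² / n² eV with Z = 2:

E_3 = -13.6057 × 2² / 3² = -54.4228 / 9 = -6.046977778 eV
E_13 = -13.6057 × 2² / 13² = -54.4228 / 169 = -0.322028402 eV

The ratio is:
E_3/E_13 = (-6.046977778) / (-0.322028402)
E_3/E_13 = (-54.4228/9) / (-54.4228/169)
E_3/E_13 = 169/9
E_3/E_13 = 18.778
(Note: the Z² factors cancel in the ratio.)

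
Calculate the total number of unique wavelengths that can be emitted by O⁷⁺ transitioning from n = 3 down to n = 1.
3

The electron can occupy levels n = 1, 2, ..., 3 during de-excitation — that is m = 3 - 1 + 1 = 3 distinct levels.

The number of distinct spectral lines equals the number of ways to choose 2 of these m levels (each pair gives one possible emission transition):

Number of lines = m(m-1)/2 = 3×2/2 = 3

These correspond to all possible transitions between the 3 levels:
3 → 2, 3 → 1, 2 → 1

Each transition produces a photon with a unique energy (and thus wavelength). This count does not depend on Z.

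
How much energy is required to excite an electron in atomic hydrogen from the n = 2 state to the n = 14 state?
3.33201 eV

The energy levels of a hydrogen-like atom are E_n = -13.6057 eV / n².

Energy at n = 2: E_2 = -13.6057 / 2² = -3.40142500 eV
Energy at n = 14: E_14 = -13.6057 / 14² = -0.06941684 eV

The excitation energy is the difference:
ΔE = E_14 - E_2
ΔE = -0.06941684 - (-3.40142500)
ΔE = 3.33201 eV

Since this is positive, energy must be absorbed (photon absorption).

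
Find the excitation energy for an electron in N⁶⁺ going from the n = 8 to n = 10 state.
3.750071 eV

The energy levels of a hydrogen-like atom are E_n = -13.6057 Z² eV / n².

Energy at n = 8: E_8 = -13.6057 × 7² / 8² = -10.416864063 eV
Energy at n = 10: E_10 = -13.6057 × 7² / 10² = -6.666793000 eV

The excitation energy is the difference:
ΔE = E_10 - E_8
ΔE = -6.666793000 - (-10.416864063)
ΔE = 3.750071 eV

Since this is positive, energy must be absorbed (photon absorption).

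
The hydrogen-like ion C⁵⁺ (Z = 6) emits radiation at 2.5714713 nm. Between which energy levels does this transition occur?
n = 8 → n = 1

First, find the photon energy from the wavelength (hc = 1239.84 eV·nm):
E = hc/λ = 1239.84 eV·nm / 2.5714713 nm = 482.15199 eV

The energy levels of C⁵⁺ satisfy E_n = -13.6057 × 6² / n² eV, so an emission n_i → n_f releases
ΔE = 13.6057 × 6² × (1/n_f² − 1/n_i²) eV.

Setting ΔE equal to the photon energy:
1/n_f² − 1/n_i² = 482.15199 / (13.6057 × 6²) = 0.98437499

Since 1/n_i² must be positive, we need 1/n_f² > 0.98437499, i.e. n_f ≤ 1. For each allowed n_f, solve n_i = (1/n_f² − 0.98437499)^(−1/2) and check whether it is a whole number:
  n_f = 1: 1/n_i² = 1.00000000 − 0.98437499 = 0.01562501 → n_i = 8.000  → integer, n_i = 8 ✓

Only n_f = 1 gives an integer upper level, n_i = 8.

The transition is from n = 8 to n = 1 (emission).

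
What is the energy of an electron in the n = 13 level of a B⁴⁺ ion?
-2.01268 eV

For hydrogen-like ions, the energy levels scale with Z²:
E_n = -13.6057 Z² / n² eV

For B⁴⁺ (Z = 5) at n = 13:
E_13 = -13.6057 × 5² / 13²
E_13 = -13.6057 × 25 / 169
E_13 = -340.1425 / 169
E_13 = -2.01268 eV

The energy is 25 times more negative than hydrogen at the same n due to the stronger nuclear charge.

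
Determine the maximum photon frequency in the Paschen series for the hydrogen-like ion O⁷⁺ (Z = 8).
2.34e+16 Hz

The series limit corresponds to the transition from n = ∞ to n = 3.
This is the highest energy (shortest wavelength) transition in the Paschen series.

E_∞ = 0 eV
E_3 = -13.6057 × 8² / 3² = -96.75164 eV

Energy at series limit:
ΔE = E_∞ - E_3 = 0 - (-96.75164) = 96.75164 eV
E = 96.75164 eV × (1.602177 × 10⁻¹⁹ J/eV) = 1.5501e-17 J
f = E/h = 1.5501e-17 J / (6.62607 × 10⁻³⁴ J·s) = 2.34e+16 Hz

This energy equals the ionization energy from the n = 3 state of O⁷⁺.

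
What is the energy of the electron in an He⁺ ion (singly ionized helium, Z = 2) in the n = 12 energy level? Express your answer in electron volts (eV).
-0.377936 eV

The energy levels of a hydrogen-like atom are given by:
E_n = -13.6057 Z² / n² eV  (with Z = 2 for He⁺)

For n = 12:
E_12 = -13.6057 × 2² / 12²
E_12 = -13.6057 × 4 / 144
E_12 = -0.377936 eV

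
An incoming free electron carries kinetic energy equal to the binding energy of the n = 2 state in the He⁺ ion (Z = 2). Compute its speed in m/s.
2.18769e+06 m/s (or 0.73% of c)

The binding energy at n = 2 for He⁺ is:
E_2 = -13.6057 × 2²/2² = -13.6057000 eV
|E_2| = 13.6057000 eV

Convert to Joules:
KE = 13.6057000 eV × (1.602177 × 10⁻¹⁹ J/eV) = 2.1798740e-18 J

Using KE = ½mv²:
v = √(2·KE/m_e)
v = √(2 × 2.1798740e-18 J / 9.10938 × 10⁻³¹ kg)
v = 2.18769e+06 m/s

This is approximately 0.73% the speed of light.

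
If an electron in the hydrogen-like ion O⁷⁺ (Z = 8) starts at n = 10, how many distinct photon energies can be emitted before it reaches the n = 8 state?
3

The electron can occupy levels n = 8, 9, ..., 10 during de-excitation — that is m = 10 - 8 + 1 = 3 distinct levels.

The number of distinct spectral lines equals the number of ways to choose 2 of these m levels (each pair gives one possible emission transition):

Number of lines = m(m-1)/2 = 3×2/2 = 3

These correspond to all possible transitions between the 3 levels:
10 → 9, 10 → 8, 9 → 8

Each transition produces a photon with a unique energy (and thus wavelength). This count does not depend on Z.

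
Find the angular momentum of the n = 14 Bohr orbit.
1.47640e-33 J·s (or 14ℏ)

In the Bohr model, angular momentum is quantized:
L = nℏ

where ℏ = h/(2π) = 1.0545718e-34 J·s

For n = 14:
L = 14 × 1.0545718e-34 J·s
L = 1.47640e-33 J·s

This can also be written as L = 14ℏ.
The angular momentum is an integer multiple of the reduced Planck constant.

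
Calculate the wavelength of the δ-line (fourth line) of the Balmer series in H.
410.069 nm

The lines of a series are numbered from the longest wavelength (smallest ΔE) outward; the fourth line is the transition from n = n_f + 4 to n_f.
The Balmer series has all transitions ending at n_f = 2.

For H, the fourth line (δ-line) is the jump from n = 6 to n = 2:
E_6 = -13.6057 / 6² = -0.3779361 eV
E_2 = -13.6057 / 2² = -3.4014250 eV
ΔE = E_6 - E_2 = 3.0234889 eV

λ = hc/E = 1239.84 eV·nm / 3.0234889 eV
λ = 410.069 nm

This is the δ-line of the Balmer series in H.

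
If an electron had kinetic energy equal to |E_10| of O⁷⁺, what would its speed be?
1.7502e+06 m/s (or 0.5838% of c)

The binding energy at n = 10 for O⁷⁺ is:
E_10 = -13.6057 × 8²/10² = -8.7076480 eV
|E_10| = 8.7076480 eV

Convert to Joules:
KE = 8.7076480 eV × (1.602177 × 10⁻¹⁹ J/eV) = 1.395119e-18 J

Using KE = ½mv²:
v = √(2·KE/m_e)
v = √(2 × 1.395119e-18 J / 9.10938 × 10⁻³¹ kg)
v = 1.7502e+06 m/s

This is approximately 0.5838% the speed of light.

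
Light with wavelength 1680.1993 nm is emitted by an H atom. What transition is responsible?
n = 11 → n = 4

First, find the photon energy from the wavelength (hc = 1239.84 eV·nm):
E = hc/λ = 1239.84 eV·nm / 1680.1993 nm = 0.73791246 eV

The energy levels of hydrogen satisfy E_n = -13.6057 / n² eV, so an emission n_i → n_f releases
ΔE = 13.6057 × (1/n_f² − 1/n_i²) eV.

Setting ΔE equal to the photon energy:
1/n_f² − 1/n_i² = 0.73791246 / 13.6057 = 0.054235538

Since 1/n_i² must be positive, we need 1/n_f² > 0.054235538, i.e. n_f ≤ 4. For each allowed n_f, solve n_i = (1/n_f² − 0.054235538)^(−1/2) and check whether it is a whole number:
  n_f = 1: 1/n_i² = 1.000000000 − 0.054235538 = 0.945764462 → n_i = 1.028  (not an integer) ✗
  n_f = 2: 1/n_i² = 0.250000000 − 0.054235538 = 0.195764462 → n_i = 2.260  (not an integer) ✗
  n_f = 3: 1/n_i² = 0.111111111 − 0.054235538 = 0.056875573 → n_i = 4.193  (not an integer) ✗
  n_f = 4: 1/n_i² = 0.062500000 − 0.054235538 = 0.008264462 → n_i = 11.000  → integer, n_i = 11 ✓

Only n_f = 4 gives an integer upper level, n_i = 11.

The transition is from n = 11 to n = 4 (emission).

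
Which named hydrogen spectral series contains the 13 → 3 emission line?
Paschen series

The spectral series in hydrogen are named based on the final (lower) energy level:
- Lyman series: n_final = 1 (ultraviolet)
- Balmer series: n_final = 2 (visible/near-UV)
- Paschen series: n_final = 3 (infrared)
- Brackett series: n_final = 4 (infrared)
- Pfund series: n_final = 5 (far infrared)

Since this transition ends at n = 3, it belongs to the Paschen series.

For reference, this 13 → 3 line has photon energy
ΔE = 13.6057 eV × (1/3² - 1/13²) = 1.431237344 eV,
corresponding to wavelength λ = hc/ΔE = 1239.84 eV·nm / 1.431237344 eV = 866.27142 nm in the infrared region.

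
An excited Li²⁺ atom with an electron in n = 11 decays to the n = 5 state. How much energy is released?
3.886 eV

The energy levels are E_n = -13.6057 Z² eV / n².

Energy at n = 11: E_11 = -13.6057 × 3² / 11² = -1.011994 eV
Energy at n = 5: E_5 = -13.6057 × 3² / 5² = -4.898052 eV

For emission (electron falling to lower state), the photon energy is:
E_photon = E_11 - E_5 = |-1.011994 - (-4.898052)|
E_photon = 3.886 eV

This energy is carried away by the emitted photon.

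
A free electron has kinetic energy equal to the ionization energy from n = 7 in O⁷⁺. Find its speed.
2.50022e+06 m/s (or 0.83398% of c)

The binding energy at n = 7 for O⁷⁺ is:
E_7 = -13.6057 × 8²/7² = -17.7707102 eV
|E_7| = 17.7707102 eV

Convert to Joules:
KE = 17.7707102 eV × (1.602177 × 10⁻¹⁹ J/eV) = 2.8471823e-18 J

Using KE = ½mv²:
v = √(2·KE/m_e)
v = √(2 × 2.8471823e-18 J / 9.10938 × 10⁻³¹ kg)
v = 2.50022e+06 m/s

This is approximately 0.83398% the speed of light.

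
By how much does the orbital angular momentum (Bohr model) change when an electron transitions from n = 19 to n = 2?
1.793e-33 J·s (or 17ℏ)

In the Bohr model, L_n = nℏ where ℏ = 1.05457e-34 J·s.

L_19 = 19ℏ = 2.00368e-33 J·s
L_2 = 2ℏ = 2.10914e-34 J·s

ΔL = L_19 - L_2 = (19 - 2)ℏ = 17ℏ
ΔL = 17 × 1.05457e-34 J·s = 1.793e-33 J·s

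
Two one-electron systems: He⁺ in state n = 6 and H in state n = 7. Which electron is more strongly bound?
He⁺ at n = 6 (E = -1.5117 eV)

Using E_n = -13.6057 Z² / n² eV:

He⁺ (Z = 2) at n = 6:
E = -13.6057 × 2² / 6² = -13.6057 × 4 / 36 = -1.5117444 eV

H (Z = 1) at n = 7:
E = -13.6057 × 1² / 7² = -13.6057 × 1 / 49 = -0.2776673 eV

Since -1.5117444 eV < -0.2776673 eV,
He⁺ at n = 6 is more tightly bound (requires more energy to ionize).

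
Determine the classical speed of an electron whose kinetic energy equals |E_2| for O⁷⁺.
8.75e+06 m/s (or 2.9189% of c)

The binding energy at n = 2 for O⁷⁺ is:
E_2 = -13.6057 × 8²/2² = -217.691200 eV
|E_2| = 217.691200 eV

Convert to Joules:
KE = 217.691200 eV × (1.602177 × 10⁻¹⁹ J/eV) = 3.4878e-17 J

Using KE = ½mv²:
v = √(2·KE/m_e)
v = √(2 × 3.4878e-17 J / 9.10938 × 10⁻³¹ kg)
v = 8.75e+06 m/s

This is approximately 2.9189% the speed of light.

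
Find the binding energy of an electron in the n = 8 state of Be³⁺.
3.4014 eV

The ionization energy is the energy needed to remove the electron completely (n → ∞).

For a hydrogen-like ion with Z = 4, E_n = -13.6057 Z² / n² eV.

At n = 8: E_8 = -13.6057 × 4² / 8² = -3.4014250 eV
At n = ∞: E_∞ = 0 eV

Ionization energy = E_∞ - E_8 = 0 - (-3.4014250) = 3.4014250 eV
Ionization energy ≈ 3.4014 eV

This is also called the binding energy of the electron in state n = 8.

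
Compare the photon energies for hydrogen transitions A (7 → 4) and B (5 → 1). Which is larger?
5 → 1

Calculate the energy for each transition:

Transition 7 → 4:
ΔE₁ = |E_4 - E_7| = |-13.6057/4² - (-13.6057/7²)|
ΔE₁ = |-0.8503562500 - (-0.2776673469)| = 0.5726889 eV

Transition 5 → 1:
ΔE₂ = |E_1 - E_5| = |-13.6057/1² - (-13.6057/5²)|
ΔE₂ = |-13.6057000000 - (-0.5442280000)| = 13.0614720 eV

Since 13.0614720 eV > 0.5726889 eV, the transition 5 → 1 emits the more energetic photon.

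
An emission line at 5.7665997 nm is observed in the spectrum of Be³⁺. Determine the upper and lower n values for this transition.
n = 9 → n = 1

First, find the photon energy from the wavelength (hc = 1239.84 eV·nm):
E = hc/λ = 1239.84 eV·nm / 5.7665997 nm = 215.00365 eV

The energy levels of Be³⁺ satisfy E_n = -13.6057 × 4² / n² eV, so an emission n_i → n_f releases
ΔE = 13.6057 × 4² × (1/n_f² − 1/n_i²) eV.

Setting ΔE equal to the photon energy:
1/n_f² − 1/n_i² = 215.00365 / (13.6057 × 4²) = 0.98765430

Since 1/n_i² must be positive, we need 1/n_f² > 0.98765430, i.e. n_f ≤ 1. For each allowed n_f, solve n_i = (1/n_f² − 0.98765430)^(−1/2) and check whether it is a whole number:
  n_f = 1: 1/n_i² = 1.00000000 − 0.98765430 = 0.01234570 → n_i = 9.000  → integer, n_i = 9 ✓

Only n_f = 1 gives an integer upper level, n_i = 9.

The transition is from n = 9 to n = 1 (emission).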